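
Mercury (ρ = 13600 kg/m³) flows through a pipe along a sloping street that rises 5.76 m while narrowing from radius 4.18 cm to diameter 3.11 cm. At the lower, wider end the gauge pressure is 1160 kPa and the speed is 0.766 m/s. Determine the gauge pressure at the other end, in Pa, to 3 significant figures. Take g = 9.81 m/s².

Mass conservation (A₁v₁ = A₂v₂) gives v₂ = 0.766 × 54.9/7.60 = 5.54 m/s.
Energy conservation along the streamline gives P₂ = P₁ − ½ρ(v₂² − v₁²) − ρg(h₂ − h₁).
P₂ = 1160000 + ½·13600·(0.766² − 5.54²) − 13600·9.81·(+5.76) = 1160000 + (-204000) − (768000) = 187000 Pa.

P₂ ≈ 187000 Pa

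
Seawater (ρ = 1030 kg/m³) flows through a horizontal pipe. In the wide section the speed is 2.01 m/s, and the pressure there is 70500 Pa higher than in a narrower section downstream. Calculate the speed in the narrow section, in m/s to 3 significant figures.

v₂ ≈ 11.9 m/s

With h₁ = h₂, rearranging Bernoulli gives v₂ = √(v₁² + 2ΔP/ρ).
v₂ = √(2.01² + 2·70500/1030) = √(4.04 + 137) = 11.9 m/s.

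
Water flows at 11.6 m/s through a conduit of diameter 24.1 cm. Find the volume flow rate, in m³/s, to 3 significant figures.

Q = A·v = 0.0456 m² × 11.6 m/s = 0.529 m³/s.

Q ≈ 0.529 m³/s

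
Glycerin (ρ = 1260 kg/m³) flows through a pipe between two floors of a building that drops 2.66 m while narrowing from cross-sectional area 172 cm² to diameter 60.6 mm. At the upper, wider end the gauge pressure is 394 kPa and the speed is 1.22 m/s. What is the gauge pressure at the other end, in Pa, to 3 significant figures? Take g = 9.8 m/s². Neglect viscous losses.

By continuity, v₂ = v₁·A₁/A₂ = 1.22·(172/28.8) = 7.28 m/s.
Bernoulli: P₁ + ½ρv₁² + ρg h₁ = P₂ + ½ρv₂² + ρg h₂, so P₂ = P₁ + ½ρ(v₁² − v₂²) − ρg(h₂ − h₁).
P₂ = 394000 + ½·1260·(1.22² − 7.28²) − 1260·9.8·(−2.66) = 394000 + (-32400) − (-32800) = 394000 Pa.

P₂ ≈ 394000 Pa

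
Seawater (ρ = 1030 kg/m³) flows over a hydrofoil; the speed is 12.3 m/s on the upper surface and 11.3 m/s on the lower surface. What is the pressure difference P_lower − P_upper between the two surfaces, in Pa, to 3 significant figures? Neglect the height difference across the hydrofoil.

12200 Pa

The pressure is lower where the speed is higher: ΔP = ½ρ(v_up² − v_low²).
ΔP = ½·1030·(12.3² − 11.3²) = 12200 Pa.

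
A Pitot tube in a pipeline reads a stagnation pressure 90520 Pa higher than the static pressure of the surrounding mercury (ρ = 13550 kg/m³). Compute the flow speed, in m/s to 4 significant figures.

v = 3.655 m/s

At the stagnation point the flow is brought to rest, so Bernoulli gives P_stag − P_static = ½ρv².
v = √(2ΔP/ρ) = √(2·90520/13550) = 3.655 m/s.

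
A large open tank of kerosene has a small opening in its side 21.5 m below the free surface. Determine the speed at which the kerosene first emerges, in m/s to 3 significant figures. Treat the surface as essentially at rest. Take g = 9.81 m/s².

With the surface at rest and both surface and jet at atmospheric pressure, Bernoulli gives ρg h = ½ρv², so v = √(2gh) = √(2·9.81·21.5) = 20.5 m/s.

20.5 m/s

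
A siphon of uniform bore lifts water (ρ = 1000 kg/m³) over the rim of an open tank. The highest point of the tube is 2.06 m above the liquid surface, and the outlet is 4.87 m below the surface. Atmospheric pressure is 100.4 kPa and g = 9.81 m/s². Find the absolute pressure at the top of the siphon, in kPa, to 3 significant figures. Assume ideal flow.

P_top ≈ 32.4 kPa

The outlet speed comes from Torricelli: v = √(2g·4.87) = 9.77 m/s.
With constant cross-section the crest speed equals v; applying Bernoulli from the surface up to the crest, P_top = P_atm − ½ρv² − ρg·h_top.
P_top = 100400 − ½·1000·9.77² − 1000·9.81·2.06 = 32400 Pa.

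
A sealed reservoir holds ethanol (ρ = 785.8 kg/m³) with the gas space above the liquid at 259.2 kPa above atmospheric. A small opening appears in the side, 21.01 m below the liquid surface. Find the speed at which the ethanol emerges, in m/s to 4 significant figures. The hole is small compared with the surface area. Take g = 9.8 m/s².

v ≈ 32.73 m/s

Take point 1 at the surface (v₁ ≈ 0) and point 2 at the hole (at atmospheric pressure). Bernoulli: P₁ + ρg h = P_atm + ½ρv₂².
With P₁ − P_atm = 259200 Pa, v₂ = √(2gh + 2ΔP/ρ) = √(2·9.8·21.01 + 2·259200/785.8) = 32.73 m/s.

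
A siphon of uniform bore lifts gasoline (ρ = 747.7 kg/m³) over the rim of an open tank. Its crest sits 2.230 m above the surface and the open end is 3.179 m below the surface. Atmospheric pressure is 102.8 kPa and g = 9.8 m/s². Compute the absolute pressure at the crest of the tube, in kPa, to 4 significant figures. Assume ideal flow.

P_top ≈ 63.17 kPa

From the surface to the outlet (both open to atmosphere, surface at rest): v = √(2g·h_out) = √(2·9.8·3.179) = 7.894 m/s.
Continuity keeps v the same throughout the tube; from surface to crest, P_atm + 0 = P_top + ½ρv² + ρg·h_top.
P_top = 102800 − ½·747.7·7.894² − 747.7·9.8·2.230 = 63170 Pa.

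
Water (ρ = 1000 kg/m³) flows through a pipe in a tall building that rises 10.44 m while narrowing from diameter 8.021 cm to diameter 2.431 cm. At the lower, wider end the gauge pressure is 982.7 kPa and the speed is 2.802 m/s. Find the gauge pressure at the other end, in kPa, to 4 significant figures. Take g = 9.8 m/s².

Continuity gives A₁v₁ = A₂v₂, so v₂ = (50.53 cm²)/(4.642 cm²) × 2.802 m/s = 30.50 m/s.
Applying Bernoulli between the two ends and solving for P₂: P₂ = P₁ + ½ρ(v₁² − v₂²) − ρgΔh.
P₂ = 982700 + ½·1000·(2.802² − 30.50²) − 1000·9.8·(+10.44) = 982700 + (-461300) − (102300) = 419100 Pa.

419.1 kPa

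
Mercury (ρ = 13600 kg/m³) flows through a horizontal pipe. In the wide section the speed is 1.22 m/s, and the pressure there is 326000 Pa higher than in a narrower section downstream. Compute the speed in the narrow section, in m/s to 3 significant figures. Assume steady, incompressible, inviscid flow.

7.03 m/s

With h₁ = h₂, rearranging Bernoulli gives v₂ = √(v₁² + 2ΔP/ρ).
v₂ = √(1.22² + 2·326000/13600) = √(1.49 + 47.9) = 7.03 m/s.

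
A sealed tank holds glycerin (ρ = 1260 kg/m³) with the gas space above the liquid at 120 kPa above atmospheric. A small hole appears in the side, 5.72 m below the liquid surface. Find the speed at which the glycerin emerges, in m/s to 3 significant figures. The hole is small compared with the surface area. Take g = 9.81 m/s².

Take point 1 at the surface (v₁ ≈ 0) and point 2 at the hole (at atmospheric pressure). Bernoulli: P₁ + ρg h = P_atm + ½ρv₂².
With P₁ − P_atm = 120000 Pa, v₂ = √(2gh + 2ΔP/ρ) = √(2·9.81·5.72 + 2·120000/1260) = 17.4 m/s.

v = 17.4 m/s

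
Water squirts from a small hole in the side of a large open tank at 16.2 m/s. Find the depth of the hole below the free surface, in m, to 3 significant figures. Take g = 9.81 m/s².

h ≈ 13.4 m

For a small hole in a large open tank, ½v² = gh, giving h = v²/(2g).
h = 16.2²/(2·9.81) = 262/19.62 = 13.4 m.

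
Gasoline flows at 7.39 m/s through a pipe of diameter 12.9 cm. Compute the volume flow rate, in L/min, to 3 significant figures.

Q ≈ 5800 L/min

Q = A·v = 0.0131 m² × 7.39 m/s = 0.0966 m³/s.
Converting: 0.0966 m³/s × 60000 = 5800 L/min.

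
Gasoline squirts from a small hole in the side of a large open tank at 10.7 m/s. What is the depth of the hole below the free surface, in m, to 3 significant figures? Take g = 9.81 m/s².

h = 5.84 m

Inverting v = √(2gh) gives h = v² / 2g.
h = 10.7²/(2·9.81) = 114/19.62 = 5.84 m.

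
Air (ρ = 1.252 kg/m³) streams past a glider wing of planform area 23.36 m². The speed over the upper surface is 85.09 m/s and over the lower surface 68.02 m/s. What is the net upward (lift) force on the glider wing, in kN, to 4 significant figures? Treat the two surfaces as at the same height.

38.22 kN

From P + ½ρv² = const at equal height, P_low − P_up = ½ρ(v_up² − v_low²).
ΔP = ½·1.252·(85.09² − 68.02²) = 1636 Pa.
Lift = ΔP · A = 1636 × 23.36 = 38220 N.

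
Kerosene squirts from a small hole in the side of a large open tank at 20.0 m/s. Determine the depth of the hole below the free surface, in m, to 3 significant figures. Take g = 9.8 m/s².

h ≈ 20.4 m

Torricelli: v = √(2gh), so h = v²/(2g).
h = 20.0²/(2·9.8) = 400/19.60 = 20.4 m.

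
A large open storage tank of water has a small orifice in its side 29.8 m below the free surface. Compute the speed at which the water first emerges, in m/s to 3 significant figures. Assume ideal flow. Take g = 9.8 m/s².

The surface is effectively still and both ends are open, so ½v² = gh and v = √(2·9.8·29.8) = 24.2 m/s.

v ≈ 24.2 m/s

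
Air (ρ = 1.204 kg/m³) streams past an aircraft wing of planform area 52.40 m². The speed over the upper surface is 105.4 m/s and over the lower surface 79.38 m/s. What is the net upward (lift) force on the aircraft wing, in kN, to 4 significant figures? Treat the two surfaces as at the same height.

F ≈ 151.7 kN

The faster flow above has the lower pressure; Bernoulli (same height) gives ΔP = ½ρ(v_up² − v_low²).
ΔP = ½·1.204·(105.4² − 79.38²) = 2894 Pa.
Lift = ΔP · A = 2894 × 52.40 = 151700 N.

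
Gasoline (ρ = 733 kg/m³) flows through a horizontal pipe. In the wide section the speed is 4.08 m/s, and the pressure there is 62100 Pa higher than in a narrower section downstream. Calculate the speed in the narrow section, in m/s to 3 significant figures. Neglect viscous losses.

Along the level pipe P + ½ρv² is conserved, hence v₂² = v₁² + 2(P₁ − P₂)/ρ.
v₂ = √(4.08² + 2·62100/733) = √(16.6 + 169) = 13.6 m/s.

v₂ ≈ 13.6 m/s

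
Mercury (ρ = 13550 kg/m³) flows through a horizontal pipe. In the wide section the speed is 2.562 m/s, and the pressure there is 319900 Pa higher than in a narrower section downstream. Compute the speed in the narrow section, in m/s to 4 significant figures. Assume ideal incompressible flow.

7.334 m/s

Along the level pipe P + ½ρv² is conserved, hence v₂² = v₁² + 2(P₁ − P₂)/ρ.
v₂ = √(2.562² + 2·319900/13550) = √(6.564 + 47.22) = 7.334 m/s.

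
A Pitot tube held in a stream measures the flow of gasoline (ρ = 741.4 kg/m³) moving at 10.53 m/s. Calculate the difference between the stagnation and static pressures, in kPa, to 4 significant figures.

41.10 kPa

At the stagnation point the flow is brought to rest, so Bernoulli gives P_stag − P_static = ½ρv².
ΔP = ½·741.4·10.53² = 41100 Pa.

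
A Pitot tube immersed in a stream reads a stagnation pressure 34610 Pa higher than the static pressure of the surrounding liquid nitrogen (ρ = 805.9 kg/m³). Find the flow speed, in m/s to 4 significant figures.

At the stagnation point the flow is brought to rest, so Bernoulli gives P_stag − P_static = ½ρv².
v = √(2ΔP/ρ) = √(2·34610/805.9) = 9.268 m/s.

v ≈ 9.268 m/s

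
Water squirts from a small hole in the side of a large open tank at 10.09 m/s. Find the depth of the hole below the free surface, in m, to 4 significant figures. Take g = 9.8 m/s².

For a small hole in a large open tank, ½v² = gh, giving h = v²/(2g).
h = 10.09²/(2·9.8) = 101.8/19.60 = 5.194 m.

h ≈ 5.194 m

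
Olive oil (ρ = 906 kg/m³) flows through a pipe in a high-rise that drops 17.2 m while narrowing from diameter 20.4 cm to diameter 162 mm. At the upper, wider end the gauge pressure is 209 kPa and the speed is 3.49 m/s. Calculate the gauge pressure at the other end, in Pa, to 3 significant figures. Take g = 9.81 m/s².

354000 Pa

By continuity, v₂ = v₁·A₁/A₂ = 3.49·(327/206) = 5.53 m/s.
Applying Bernoulli between the two ends and solving for P₂: P₂ = P₁ + ½ρ(v₁² − v₂²) − ρgΔh.
P₂ = 209000 + ½·906·(3.49² − 5.53²) − 906·9.81·(−17.2) = 209000 + (-8360) − (-153000) = 354000 Pa.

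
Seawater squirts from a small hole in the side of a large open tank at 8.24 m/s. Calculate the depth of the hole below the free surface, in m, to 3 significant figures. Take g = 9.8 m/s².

h ≈ 3.46 m

Torricelli: v = √(2gh), so h = v²/(2g).
h = 8.24²/(2·9.8) = 67.9/19.60 = 3.46 m.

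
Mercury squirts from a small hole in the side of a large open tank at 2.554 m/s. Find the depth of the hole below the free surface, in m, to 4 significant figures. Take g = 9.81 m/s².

h ≈ 0.3325 m

Inverting v = √(2gh) gives h = v² / 2g.
h = 2.554²/(2·9.81) = 6.523/19.62 = 0.3325 m.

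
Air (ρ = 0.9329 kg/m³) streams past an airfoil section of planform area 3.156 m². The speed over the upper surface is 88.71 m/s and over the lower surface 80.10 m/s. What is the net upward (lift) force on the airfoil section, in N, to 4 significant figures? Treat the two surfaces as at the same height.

2140 N

The faster flow above has the lower pressure; Bernoulli (same height) gives ΔP = ½ρ(v_up² − v_low²).
ΔP = ½·0.9329·(88.71² − 80.10²) = 678.0 Pa.
Lift = ΔP · A = 678.0 × 3.156 = 2140 N.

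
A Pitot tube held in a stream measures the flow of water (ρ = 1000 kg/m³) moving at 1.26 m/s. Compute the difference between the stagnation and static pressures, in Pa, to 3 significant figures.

Bernoulli between the free stream and the stagnation point: ½ρv² = P_stag − P_static.
ΔP = ½·1000·1.26² = 794 Pa.

ΔP = 794 Pa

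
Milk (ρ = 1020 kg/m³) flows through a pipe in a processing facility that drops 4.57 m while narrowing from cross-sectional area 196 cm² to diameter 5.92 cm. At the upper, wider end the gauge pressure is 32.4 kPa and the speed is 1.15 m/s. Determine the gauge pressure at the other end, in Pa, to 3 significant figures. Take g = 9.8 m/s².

The volume flow rate is constant, so v₂ = (A₁/A₂)v₁ = (196/27.5)·1.15 = 8.19 m/s.
Applying Bernoulli between the two ends and solving for P₂: P₂ = P₁ + ½ρ(v₁² − v₂²) − ρgΔh.
P₂ = 32400 + ½·1020·(1.15² − 8.19²) − 1020·9.8·(−4.57) = 32400 + (-33500) − (-45700) = 44600 Pa.

P₂ = 44600 Pa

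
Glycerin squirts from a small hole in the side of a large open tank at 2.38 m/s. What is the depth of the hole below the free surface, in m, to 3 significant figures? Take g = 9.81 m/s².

h ≈ 0.289 m

Torricelli: v = √(2gh), so h = v²/(2g).
h = 2.38²/(2·9.81) = 5.66/19.62 = 0.289 m.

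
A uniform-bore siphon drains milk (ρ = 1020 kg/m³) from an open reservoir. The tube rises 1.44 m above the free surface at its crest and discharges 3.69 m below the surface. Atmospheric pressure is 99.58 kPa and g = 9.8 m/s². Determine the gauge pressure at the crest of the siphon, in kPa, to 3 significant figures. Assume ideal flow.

P_gauge = -51.3 kPa

From the surface to the outlet (both open to atmosphere, surface at rest): v = √(2g·h_out) = √(2·9.8·3.69) = 8.50 m/s.
Continuity keeps v the same throughout the tube; from surface to crest, P_atm + 0 = P_top + ½ρv² + ρg·h_top.
P_top = 99580 − ½·1020·8.50² − 1020·9.8·1.44 = 48300 Pa. So P_gauge = P_top − P_atm = -51300 Pa.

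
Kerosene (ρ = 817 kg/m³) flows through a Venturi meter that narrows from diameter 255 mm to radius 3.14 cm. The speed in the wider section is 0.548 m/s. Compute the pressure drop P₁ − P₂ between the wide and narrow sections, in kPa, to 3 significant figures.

Continuity gives A₁v₁ = A₂v₂, so v₂ = (511 cm²)/(31.0 cm²) × 0.548 m/s = 9.04 m/s.
The pipe is horizontal, so Bernoulli reduces to P₁ + ½ρv₁² = P₂ + ½ρv₂².
P₁ − P₂ = ½·817·(9.04² − 0.548²) = ½·817·81.3 = 33200 Pa.

ΔP ≈ 33.2 kPa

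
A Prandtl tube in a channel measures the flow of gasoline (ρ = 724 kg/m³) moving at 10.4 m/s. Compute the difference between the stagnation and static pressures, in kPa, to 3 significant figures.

ΔP ≈ 39.2 kPa

The dynamic pressure equals the rise in static pressure at the stagnation point: ΔP = ½ρv².
ΔP = ½·724·10.4² = 39200 Pa.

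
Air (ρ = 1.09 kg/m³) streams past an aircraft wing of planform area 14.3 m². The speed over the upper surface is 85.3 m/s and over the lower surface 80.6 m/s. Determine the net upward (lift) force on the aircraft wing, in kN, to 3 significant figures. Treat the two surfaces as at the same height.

With equal heights on the two surfaces, Bernoulli gives P_lower − P_upper = ½ρ(v_upper² − v_lower²).
ΔP = ½·1.09·(85.3² − 80.6²) = 425 Pa.
Lift = ΔP · A = 425 × 14.3 = 6080 N.

F ≈ 6.08 kN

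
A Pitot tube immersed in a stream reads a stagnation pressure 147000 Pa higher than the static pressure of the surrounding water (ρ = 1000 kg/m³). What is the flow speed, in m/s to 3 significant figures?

v = 17.1 m/s

At the stagnation point the flow is brought to rest, so Bernoulli gives P_stag − P_static = ½ρv².
v = √(2ΔP/ρ) = √(2·147000/1000) = 17.1 m/s.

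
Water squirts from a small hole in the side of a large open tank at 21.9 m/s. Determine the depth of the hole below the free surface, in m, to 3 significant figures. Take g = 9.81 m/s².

h ≈ 24.4 m

Torricelli: v = √(2gh), so h = v²/(2g).
h = 21.9²/(2·9.81) = 480/19.62 = 24.4 m.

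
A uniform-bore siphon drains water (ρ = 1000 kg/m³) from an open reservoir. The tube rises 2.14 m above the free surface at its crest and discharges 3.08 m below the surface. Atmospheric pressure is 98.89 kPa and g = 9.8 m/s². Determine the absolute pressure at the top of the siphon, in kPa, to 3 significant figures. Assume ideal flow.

47.7 kPa

Bernoulli surface→outlet gives ½v² = g·h_out, so v = √(2·9.8·3.08) = 7.77 m/s.
The bore is uniform, so the speed at the crest is the same v. Bernoulli surface→crest: P_atm = P_top + ½ρv² + ρg·h_top.
P_top = 98890 − ½·1000·7.77² − 1000·9.8·2.14 = 47700 Pa.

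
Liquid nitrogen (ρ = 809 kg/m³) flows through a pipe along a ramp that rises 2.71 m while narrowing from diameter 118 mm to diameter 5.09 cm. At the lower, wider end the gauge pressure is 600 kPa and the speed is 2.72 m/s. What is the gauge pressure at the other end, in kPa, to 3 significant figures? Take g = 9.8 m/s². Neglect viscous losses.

Mass conservation (A₁v₁ = A₂v₂) gives v₂ = 2.72 × 109/20.3 = 14.6 m/s.
Energy conservation along the streamline gives P₂ = P₁ − ½ρ(v₂² − v₁²) − ρg(h₂ − h₁).
P₂ = 600000 + ½·809·(2.72² − 14.6²) − 809·9.8·(+2.71) = 600000 + (-83400) − (21500) = 495000 Pa.

P₂ = 495 kPa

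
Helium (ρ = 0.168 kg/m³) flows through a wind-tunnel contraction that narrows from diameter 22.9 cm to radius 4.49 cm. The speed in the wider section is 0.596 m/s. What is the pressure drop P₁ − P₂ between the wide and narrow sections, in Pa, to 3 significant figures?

ΔP ≈ 1.23 Pa

Mass conservation (A₁v₁ = A₂v₂) gives v₂ = 0.596 × 412/63.3 = 3.88 m/s.
Bernoulli (h₁ = h₂): P₁ − P₂ = ½ρ(v₂² − v₁²).
P₁ − P₂ = ½·0.168·(3.88² − 0.596²) = ½·0.168·14.7 = 1.23 Pa.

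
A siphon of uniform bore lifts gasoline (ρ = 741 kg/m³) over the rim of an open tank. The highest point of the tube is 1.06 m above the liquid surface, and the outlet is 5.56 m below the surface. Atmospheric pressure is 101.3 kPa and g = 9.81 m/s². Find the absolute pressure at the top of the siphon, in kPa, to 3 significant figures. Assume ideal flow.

Bernoulli surface→outlet gives ½v² = g·h_out, so v = √(2·9.81·5.56) = 10.4 m/s.
Continuity keeps v the same throughout the tube; from surface to crest, P_atm + 0 = P_top + ½ρv² + ρg·h_top.
P_top = 101300 − ½·741·10.4² − 741·9.81·1.06 = 53200 Pa.

P_top ≈ 53.2 kPa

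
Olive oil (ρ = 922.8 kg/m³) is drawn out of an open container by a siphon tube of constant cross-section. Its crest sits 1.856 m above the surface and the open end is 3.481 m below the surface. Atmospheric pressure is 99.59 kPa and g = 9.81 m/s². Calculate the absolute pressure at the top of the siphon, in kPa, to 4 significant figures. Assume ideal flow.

From the surface to the outlet (both open to atmosphere, surface at rest): v = √(2g·h_out) = √(2·9.81·3.481) = 8.264 m/s.
Continuity keeps v the same throughout the tube; from surface to crest, P_atm + 0 = P_top + ½ρv² + ρg·h_top.
P_top = 99590 − ½·922.8·8.264² − 922.8·9.81·1.856 = 51280 Pa.

P_top ≈ 51.28 kPa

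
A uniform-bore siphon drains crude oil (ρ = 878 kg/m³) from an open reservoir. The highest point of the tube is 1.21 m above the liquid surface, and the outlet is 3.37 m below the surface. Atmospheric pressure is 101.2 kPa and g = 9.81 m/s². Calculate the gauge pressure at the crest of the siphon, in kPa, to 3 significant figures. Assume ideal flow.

Bernoulli surface→outlet gives ½v² = g·h_out, so v = √(2·9.81·3.37) = 8.13 m/s.
The bore is uniform, so the speed at the crest is the same v. Bernoulli surface→crest: P_atm = P_top + ½ρv² + ρg·h_top.
P_top = 101200 − ½·878·8.13² − 878·9.81·1.21 = 61800 Pa. So P_gauge = P_top − P_atm = -39400 Pa.

-39.4 kPa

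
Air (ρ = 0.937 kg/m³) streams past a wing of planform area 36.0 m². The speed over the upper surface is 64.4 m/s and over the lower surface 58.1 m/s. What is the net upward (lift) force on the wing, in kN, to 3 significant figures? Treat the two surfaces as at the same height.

The faster flow above has the lower pressure; Bernoulli (same height) gives ΔP = ½ρ(v_up² − v_low²).
ΔP = ½·0.937·(64.4² − 58.1²) = 362 Pa.
Lift = ΔP · A = 362 × 36.0 = 13000 N.

F = 13.0 kN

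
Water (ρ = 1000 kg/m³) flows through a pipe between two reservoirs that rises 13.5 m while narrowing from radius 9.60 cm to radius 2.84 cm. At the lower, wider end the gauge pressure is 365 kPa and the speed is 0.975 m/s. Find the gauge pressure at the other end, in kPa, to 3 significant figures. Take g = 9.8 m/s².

P₂ ≈ 171 kPa

The volume flow rate is constant, so v₂ = (A₁/A₂)v₁ = (290/25.3)·0.975 = 11.1 m/s.
Energy conservation along the streamline gives P₂ = P₁ − ½ρ(v₂² − v₁²) − ρg(h₂ − h₁).
P₂ = 365000 + ½·1000·(0.975² − 11.1²) − 1000·9.8·(+13.5) = 365000 + (-61600) − (132000) = 171000 Pa.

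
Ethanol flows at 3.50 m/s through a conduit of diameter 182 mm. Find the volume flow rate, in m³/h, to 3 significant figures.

Q = A·v = 0.0260 m² × 3.50 m/s = 0.0911 m³/s.
Converting: 0.0911 m³/s × 3600 = 328 m³/h.

Q ≈ 328 m³/h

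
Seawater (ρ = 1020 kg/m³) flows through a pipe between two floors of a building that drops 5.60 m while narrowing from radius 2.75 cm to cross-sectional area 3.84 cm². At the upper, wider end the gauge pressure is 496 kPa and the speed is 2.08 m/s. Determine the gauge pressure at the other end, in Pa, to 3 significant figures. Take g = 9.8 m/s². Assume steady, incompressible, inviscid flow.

P₂ ≈ 470000 Pa

By continuity, v₂ = v₁·A₁/A₂ = 2.08·(23.8/3.84) = 12.9 m/s.
Applying Bernoulli between the two ends and solving for P₂: P₂ = P₁ + ½ρ(v₁² − v₂²) − ρgΔh.
P₂ = 496000 + ½·1020·(2.08² − 12.9²) − 1020·9.8·(−5.60) = 496000 + (-82300) − (-56000) = 470000 Pa.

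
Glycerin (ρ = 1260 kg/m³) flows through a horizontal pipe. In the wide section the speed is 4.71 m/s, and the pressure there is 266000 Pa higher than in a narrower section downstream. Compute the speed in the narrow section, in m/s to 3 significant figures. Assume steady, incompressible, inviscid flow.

Horizontal Bernoulli: P₁ + ½ρv₁² = P₂ + ½ρv₂², so v₂² = v₁² + 2(P₁ − P₂)/ρ.
v₂ = √(4.71² + 2·266000/1260) = √(22.2 + 422) = 21.1 m/s.

v₂ = 21.1 m/s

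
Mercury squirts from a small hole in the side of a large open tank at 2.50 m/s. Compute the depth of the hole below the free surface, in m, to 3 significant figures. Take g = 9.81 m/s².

h ≈ 0.319 m

Torricelli: v = √(2gh), so h = v²/(2g).
h = 2.50²/(2·9.81) = 6.25/19.62 = 0.319 m.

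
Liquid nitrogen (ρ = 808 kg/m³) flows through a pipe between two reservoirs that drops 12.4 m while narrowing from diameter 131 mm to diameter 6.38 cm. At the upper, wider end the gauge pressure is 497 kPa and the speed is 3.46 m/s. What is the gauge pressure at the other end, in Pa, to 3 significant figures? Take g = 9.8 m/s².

P₂ ≈ 514000 Pa

Mass conservation (A₁v₁ = A₂v₂) gives v₂ = 3.46 × 135/32.0 = 14.6 m/s.
Applying Bernoulli between the two ends and solving for P₂: P₂ = P₁ + ½ρ(v₁² − v₂²) − ρgΔh.
P₂ = 497000 + ½·808·(3.46² − 14.6²) − 808·9.8·(−12.4) = 497000 + (-81100) − (-98200) = 514000 Pa.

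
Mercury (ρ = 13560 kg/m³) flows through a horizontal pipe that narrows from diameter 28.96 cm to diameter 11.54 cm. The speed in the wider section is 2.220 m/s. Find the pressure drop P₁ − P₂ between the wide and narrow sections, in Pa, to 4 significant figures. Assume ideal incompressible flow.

Continuity gives A₁v₁ = A₂v₂, so v₂ = (658.7 cm²)/(104.6 cm²) × 2.220 m/s = 13.98 m/s.
The pipe is horizontal, so Bernoulli reduces to P₁ + ½ρv₁² = P₂ + ½ρv₂².
P₁ − P₂ = ½·13560·(13.98² − 2.220²) = ½·13560·190.5 = 1292000 Pa.

1292000 Pa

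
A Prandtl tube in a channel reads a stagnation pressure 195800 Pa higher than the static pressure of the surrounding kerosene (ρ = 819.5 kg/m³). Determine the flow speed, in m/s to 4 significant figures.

v ≈ 21.86 m/s

At the stagnation point the flow is brought to rest, so Bernoulli gives P_stag − P_static = ½ρv².
v = √(2ΔP/ρ) = √(2·195800/819.5) = 21.86 m/s.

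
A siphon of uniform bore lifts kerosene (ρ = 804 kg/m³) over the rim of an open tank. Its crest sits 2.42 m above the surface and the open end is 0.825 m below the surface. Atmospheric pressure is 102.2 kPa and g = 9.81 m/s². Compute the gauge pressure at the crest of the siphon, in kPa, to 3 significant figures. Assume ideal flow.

P_gauge ≈ -25.6 kPa

Bernoulli surface→outlet gives ½v² = g·h_out, so v = √(2·9.81·0.825) = 4.02 m/s.
With constant cross-section the crest speed equals v; applying Bernoulli from the surface up to the crest, P_top = P_atm − ½ρv² − ρg·h_top.
P_top = 102200 − ½·804·4.02² − 804·9.81·2.42 = 76600 Pa. So P_gauge = P_top − P_atm = -25600 Pa.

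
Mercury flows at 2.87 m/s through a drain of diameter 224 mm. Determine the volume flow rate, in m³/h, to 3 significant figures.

Q ≈ 407 m³/h

Q = A·v = 0.0394 m² × 2.87 m/s = 0.113 m³/s.
Converting: 0.113 m³/s × 3600 = 407 m³/h.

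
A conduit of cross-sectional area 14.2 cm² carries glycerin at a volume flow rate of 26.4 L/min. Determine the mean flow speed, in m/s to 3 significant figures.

v = 0.310 m/s

Q = 26.4 L/min = 0.000440 m³/s.
v = Q/A = 0.000440 / 0.00142 = 0.310 m/s.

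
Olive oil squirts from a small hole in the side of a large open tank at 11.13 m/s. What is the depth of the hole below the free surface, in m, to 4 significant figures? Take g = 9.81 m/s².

Torricelli: v = √(2gh), so h = v²/(2g).
h = 11.13²/(2·9.81) = 123.9/19.62 = 6.314 m.

6.314 m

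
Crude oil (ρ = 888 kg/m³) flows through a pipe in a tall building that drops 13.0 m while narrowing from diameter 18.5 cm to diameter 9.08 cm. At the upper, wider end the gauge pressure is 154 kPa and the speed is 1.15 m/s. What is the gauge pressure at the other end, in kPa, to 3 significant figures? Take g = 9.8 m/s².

258 kPa

The volume flow rate is constant, so v₂ = (A₁/A₂)v₁ = (269/64.8)·1.15 = 4.77 m/s.
Energy conservation along the streamline gives P₂ = P₁ − ½ρ(v₂² − v₁²) − ρg(h₂ − h₁).
P₂ = 154000 + ½·888·(1.15² − 4.77²) − 888·9.8·(−13.0) = 154000 + (-9530) − (-113000) = 258000 Pa.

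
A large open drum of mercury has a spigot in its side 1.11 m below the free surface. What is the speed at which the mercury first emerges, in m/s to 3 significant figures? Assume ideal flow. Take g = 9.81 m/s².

Torricelli's result v = √(2gh) gives v = √(2·9.81·1.11) = 4.67 m/s.

v ≈ 4.67 m/s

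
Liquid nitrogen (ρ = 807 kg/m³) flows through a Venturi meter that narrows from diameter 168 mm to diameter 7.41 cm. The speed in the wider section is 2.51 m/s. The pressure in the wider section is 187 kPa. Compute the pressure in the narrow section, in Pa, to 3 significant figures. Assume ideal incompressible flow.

Continuity gives A₁v₁ = A₂v₂, so v₂ = (222 cm²)/(43.1 cm²) × 2.51 m/s = 12.9 m/s.
The pipe is horizontal, so Bernoulli reduces to P₁ + ½ρv₁² = P₂ + ½ρv₂².
P₂ = P₁ − ½ρ(v₂² − v₁²) = 187000 − ½·807·(12.9² − 2.51²) = 187000 − 64600 = 122000 Pa.

P₂ ≈ 122000 Pa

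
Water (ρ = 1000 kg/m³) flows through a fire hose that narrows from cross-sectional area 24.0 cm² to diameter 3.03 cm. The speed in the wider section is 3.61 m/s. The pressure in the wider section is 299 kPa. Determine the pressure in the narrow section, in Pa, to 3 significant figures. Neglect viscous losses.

P₂ ≈ 233000 Pa

The volume flow rate is constant, so v₂ = (A₁/A₂)v₁ = (24.0/7.21)·3.61 = 12.0 m/s.
With no height change, Bernoulli's equation is P₁ + ½ρv₁² = P₂ + ½ρv₂².
P₂ = P₁ − ½ρ(v₂² − v₁²) = 299000 − ½·1000·(12.0² − 3.61²) = 299000 − 65700 = 233000 Pa.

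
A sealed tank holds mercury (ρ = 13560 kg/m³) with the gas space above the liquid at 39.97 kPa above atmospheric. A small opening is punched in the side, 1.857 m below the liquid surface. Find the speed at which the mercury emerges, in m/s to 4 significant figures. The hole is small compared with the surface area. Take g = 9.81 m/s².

Take point 1 at the surface (v₁ ≈ 0) and point 2 at the hole (at atmospheric pressure). Bernoulli: P₁ + ρg h = P_atm + ½ρv₂².
With P₁ − P_atm = 39970 Pa, v₂ = √(2gh + 2ΔP/ρ) = √(2·9.81·1.857 + 2·39970/13560) = 6.506 m/s.

v ≈ 6.506 m/s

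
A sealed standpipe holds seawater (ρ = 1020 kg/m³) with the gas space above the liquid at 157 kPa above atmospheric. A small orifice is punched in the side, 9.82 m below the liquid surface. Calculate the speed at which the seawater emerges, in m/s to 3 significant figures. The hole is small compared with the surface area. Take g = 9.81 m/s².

22.4 m/s

Take point 1 at the surface (v₁ ≈ 0) and point 2 at the hole (at atmospheric pressure). Bernoulli: P₁ + ρg h = P_atm + ½ρv₂².
With P₁ − P_atm = 157000 Pa, v₂ = √(2gh + 2ΔP/ρ) = √(2·9.81·9.82 + 2·157000/1020) = 22.4 m/s.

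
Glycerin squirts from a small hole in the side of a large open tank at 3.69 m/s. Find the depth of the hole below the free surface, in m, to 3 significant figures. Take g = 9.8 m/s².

0.695 m

For a small hole in a large open tank, ½v² = gh, giving h = v²/(2g).
h = 3.69²/(2·9.8) = 13.6/19.60 = 0.695 m.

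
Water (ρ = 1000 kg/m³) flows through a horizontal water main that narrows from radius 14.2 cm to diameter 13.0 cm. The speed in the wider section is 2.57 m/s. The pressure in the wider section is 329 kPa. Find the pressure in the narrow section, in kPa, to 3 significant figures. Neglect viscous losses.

The volume flow rate is constant, so v₂ = (A₁/A₂)v₁ = (633/133)·2.57 = 12.3 m/s.
With no height change, Bernoulli's equation is P₁ + ½ρv₁² = P₂ + ½ρv₂².
P₂ = P₁ − ½ρ(v₂² − v₁²) = 329000 − ½·1000·(12.3² − 2.57²) = 329000 − 71900 = 257000 Pa.

P₂ ≈ 257 kPa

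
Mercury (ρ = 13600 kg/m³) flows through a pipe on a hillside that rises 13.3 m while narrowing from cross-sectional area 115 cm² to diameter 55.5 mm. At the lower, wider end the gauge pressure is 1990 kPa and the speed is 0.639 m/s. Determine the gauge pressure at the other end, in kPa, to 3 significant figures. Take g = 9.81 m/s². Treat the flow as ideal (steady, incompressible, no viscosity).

Continuity gives A₁v₁ = A₂v₂, so v₂ = (115 cm²)/(24.2 cm²) × 0.639 m/s = 3.04 m/s.
Bernoulli: P₁ + ½ρv₁² + ρg h₁ = P₂ + ½ρv₂² + ρg h₂, so P₂ = P₁ + ½ρ(v₁² − v₂²) − ρg(h₂ − h₁).
P₂ = 1990000 + ½·13600·(0.639² − 3.04²) − 13600·9.81·(+13.3) = 1990000 + (-60000) − (1770000) = 156000 Pa.

156 kPa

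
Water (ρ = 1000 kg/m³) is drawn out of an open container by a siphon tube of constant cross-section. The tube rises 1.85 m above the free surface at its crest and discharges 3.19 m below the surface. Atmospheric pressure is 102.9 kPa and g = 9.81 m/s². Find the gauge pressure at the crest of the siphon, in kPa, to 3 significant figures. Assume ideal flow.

P_gauge ≈ -49.4 kPa

From the surface to the outlet (both open to atmosphere, surface at rest): v = √(2g·h_out) = √(2·9.81·3.19) = 7.91 m/s.
Continuity keeps v the same throughout the tube; from surface to crest, P_atm + 0 = P_top + ½ρv² + ρg·h_top.
P_top = 102900 − ½·1000·7.91² − 1000·9.81·1.85 = 53500 Pa. So P_gauge = P_top − P_atm = -49400 Pa.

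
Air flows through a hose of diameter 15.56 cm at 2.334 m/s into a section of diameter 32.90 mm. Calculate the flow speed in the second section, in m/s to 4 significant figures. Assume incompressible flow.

v₂ ≈ 52.21 m/s

Mass conservation (A₁v₁ = A₂v₂) gives v₂ = 2.334 × 190.2/8.501 = 52.21 m/s.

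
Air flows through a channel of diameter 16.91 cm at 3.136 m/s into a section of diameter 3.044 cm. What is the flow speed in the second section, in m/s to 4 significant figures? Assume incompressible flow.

Continuity gives A₁v₁ = A₂v₂, so v₂ = (224.6 cm²)/(7.277 cm²) × 3.136 m/s = 96.78 m/s.

v₂ ≈ 96.78 m/s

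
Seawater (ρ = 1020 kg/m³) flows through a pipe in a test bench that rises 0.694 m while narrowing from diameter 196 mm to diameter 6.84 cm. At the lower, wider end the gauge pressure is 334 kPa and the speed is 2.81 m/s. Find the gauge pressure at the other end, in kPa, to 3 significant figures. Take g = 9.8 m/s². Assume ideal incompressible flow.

Continuity gives A₁v₁ = A₂v₂, so v₂ = (302 cm²)/(36.7 cm²) × 2.81 m/s = 23.1 m/s.
Energy conservation along the streamline gives P₂ = P₁ − ½ρ(v₂² − v₁²) − ρg(h₂ − h₁).
P₂ = 334000 + ½·1020·(2.81² − 23.1²) − 1020·9.8·(+0.694) = 334000 + (-267000) − (6940) = 59600 Pa.

P₂ ≈ 59.6 kPa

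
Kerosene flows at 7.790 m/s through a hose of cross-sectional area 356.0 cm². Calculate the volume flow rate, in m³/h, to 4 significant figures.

Q ≈ 998.4 m³/h

Q = A·v = 0.03560 m² × 7.790 m/s = 0.2773 m³/s.
Converting: 0.2773 m³/s × 3600 = 998.4 m³/h.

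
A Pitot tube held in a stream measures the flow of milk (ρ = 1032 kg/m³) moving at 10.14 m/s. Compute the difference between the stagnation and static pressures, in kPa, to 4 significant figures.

ΔP ≈ 53.05 kPa

The dynamic pressure equals the rise in static pressure at the stagnation point: ΔP = ½ρv².
ΔP = ½·1032·10.14² = 53050 Pa.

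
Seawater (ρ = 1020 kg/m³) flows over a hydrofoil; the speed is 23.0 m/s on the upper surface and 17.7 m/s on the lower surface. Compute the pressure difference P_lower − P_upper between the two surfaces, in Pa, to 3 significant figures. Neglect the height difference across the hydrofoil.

ΔP = 110000 Pa

The pressure is lower where the speed is higher: ΔP = ½ρ(v_up² − v_low²).
ΔP = ½·1020·(23.0² − 17.7²) = 110000 Pa.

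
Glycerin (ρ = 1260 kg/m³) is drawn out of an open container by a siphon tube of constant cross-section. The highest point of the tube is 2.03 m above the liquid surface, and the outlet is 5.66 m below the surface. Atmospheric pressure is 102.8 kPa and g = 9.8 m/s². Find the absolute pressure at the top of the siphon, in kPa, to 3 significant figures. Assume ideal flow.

P_top ≈ 7.84 kPa

The outlet speed comes from Torricelli: v = √(2g·5.66) = 10.5 m/s.
With constant cross-section the crest speed equals v; applying Bernoulli from the surface up to the crest, P_top = P_atm − ½ρv² − ρg·h_top.
P_top = 102800 − ½·1260·10.5² − 1260·9.8·2.03 = 7840 Pa.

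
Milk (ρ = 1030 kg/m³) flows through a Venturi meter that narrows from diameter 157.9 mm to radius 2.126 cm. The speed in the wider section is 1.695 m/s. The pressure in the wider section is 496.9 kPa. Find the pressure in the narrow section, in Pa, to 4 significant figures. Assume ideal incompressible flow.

P₂ = 217000 Pa

By continuity, v₂ = v₁·A₁/A₂ = 1.695·(195.8/14.20) = 23.37 m/s.
Along the horizontal streamline, P + ½ρv² is constant.
P₂ = P₁ − ½ρ(v₂² − v₁²) = 496900 − ½·1030·(23.37² − 1.695²) = 496900 − 279900 = 217000 Pa.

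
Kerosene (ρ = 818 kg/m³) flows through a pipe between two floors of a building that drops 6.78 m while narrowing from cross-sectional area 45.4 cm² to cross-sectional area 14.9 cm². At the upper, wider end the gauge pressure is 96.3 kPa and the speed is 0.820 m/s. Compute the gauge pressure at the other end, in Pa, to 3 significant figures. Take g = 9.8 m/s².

Mass conservation (A₁v₁ = A₂v₂) gives v₂ = 0.820 × 45.4/14.9 = 2.50 m/s.
Applying Bernoulli between the two ends and solving for P₂: P₂ = P₁ + ½ρ(v₁² − v₂²) − ρgΔh.
P₂ = 96300 + ½·818·(0.820² − 2.50²) − 818·9.8·(−6.78) = 96300 + (-2280) − (-54400) = 148000 Pa.

P₂ = 148000 Pa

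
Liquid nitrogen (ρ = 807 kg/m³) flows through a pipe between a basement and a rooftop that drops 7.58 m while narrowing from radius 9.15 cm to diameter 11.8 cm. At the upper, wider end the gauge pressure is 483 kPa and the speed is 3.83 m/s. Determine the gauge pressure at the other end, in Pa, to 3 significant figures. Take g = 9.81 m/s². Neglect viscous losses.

515000 Pa

Mass conservation (A₁v₁ = A₂v₂) gives v₂ = 3.83 × 263/109 = 9.21 m/s.
Applying Bernoulli between the two ends and solving for P₂: P₂ = P₁ + ½ρ(v₁² − v₂²) − ρgΔh.
P₂ = 483000 + ½·807·(3.83² − 9.21²) − 807·9.81·(−7.58) = 483000 + (-28300) − (-60000) = 515000 Pa.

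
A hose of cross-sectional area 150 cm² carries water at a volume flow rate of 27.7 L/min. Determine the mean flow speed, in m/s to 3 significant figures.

Q = 27.7 L/min = 0.000462 m³/s.
v = Q/A = 0.000462 / 0.0150 = 0.0308 m/s.

v ≈ 0.0308 m/s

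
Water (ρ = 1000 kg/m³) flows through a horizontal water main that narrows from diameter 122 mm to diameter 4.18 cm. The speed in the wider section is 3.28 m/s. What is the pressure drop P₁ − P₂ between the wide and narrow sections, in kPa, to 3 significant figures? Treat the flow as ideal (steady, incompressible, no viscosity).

385 kPa

Mass conservation (A₁v₁ = A₂v₂) gives v₂ = 3.28 × 117/13.7 = 27.9 m/s.
Bernoulli (h₁ = h₂): P₁ − P₂ = ½ρ(v₂² − v₁²).
P₁ − P₂ = ½·1000·(27.9² − 3.28²) = ½·1000·770 = 385000 Pa.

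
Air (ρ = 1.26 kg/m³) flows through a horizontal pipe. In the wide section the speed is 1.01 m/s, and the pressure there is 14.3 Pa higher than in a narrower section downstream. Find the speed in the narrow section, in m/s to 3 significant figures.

v₂ ≈ 4.87 m/s

Horizontal Bernoulli: P₁ + ½ρv₁² = P₂ + ½ρv₂², so v₂² = v₁² + 2(P₁ − P₂)/ρ.
v₂ = √(1.01² + 2·14.3/1.26) = √(1.02 + 22.7) = 4.87 m/s.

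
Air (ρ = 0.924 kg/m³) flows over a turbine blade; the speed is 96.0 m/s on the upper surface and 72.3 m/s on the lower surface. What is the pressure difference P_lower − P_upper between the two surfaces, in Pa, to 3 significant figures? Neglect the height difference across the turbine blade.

ΔP = 1840 Pa

With negligible Δh, P + ½ρv² is constant, so P_low − P_up = ½ρ(v_up² − v_low²).
ΔP = ½·0.924·(96.0² − 72.3²) = 1840 Pa.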